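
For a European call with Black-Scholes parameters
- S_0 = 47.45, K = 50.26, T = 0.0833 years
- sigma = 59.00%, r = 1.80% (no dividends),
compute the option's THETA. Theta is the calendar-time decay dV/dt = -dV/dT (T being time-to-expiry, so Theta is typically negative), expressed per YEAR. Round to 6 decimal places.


Answer: Theta = -19.087892

Derivation:
d1 = -0.2439170919; d2 = -0.4142013542
phi(d1) = 0.3872494163; exp(-qT) = 1.0000000000; exp(-rT) = 0.9985017235
Theta = -S*exp(-qT)*phi(d1)*sigma/(2*sqrt(T)) - r*K*exp(-rT)*N(d2) + q*S*exp(-qT)*N(d1)
N(d1) = 0.4036475158; N(d2) = 0.3393633251; sqrt(T) = 0.2886173938
Term 1 = -47.4500 * 1.0000000000 * 0.3872494163 * 0.5900 / (2 * 0.2886173938) = -18.7813369307
Term 2 = -0.0180 * 50.2600 * 0.9985017235 * 0.3393633251 = -0.3065552193
Term 3 = 0 (no dividend yield, q = 0)
Theta = -18.7813369307 + (-0.3065552193) + (0.0000000000) = -19.087892


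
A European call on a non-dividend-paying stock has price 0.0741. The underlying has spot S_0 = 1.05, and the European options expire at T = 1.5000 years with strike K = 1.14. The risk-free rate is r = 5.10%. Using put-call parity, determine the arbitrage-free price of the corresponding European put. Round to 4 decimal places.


Put-call parity: C - P = S_0 * exp(-qT) - K * exp(-rT).
S_0 * exp(-qT) = 1.0500 * 1.00000000 = 1.05000000
K * exp(-rT) = 1.1400 * 0.92635291 = 1.05604232
P = C - S*exp(-qT) + K*exp(-rT)
P = 0.0741 - 1.05000000 + 1.05604232 = 0.0801

Answer: Put price = 0.0801


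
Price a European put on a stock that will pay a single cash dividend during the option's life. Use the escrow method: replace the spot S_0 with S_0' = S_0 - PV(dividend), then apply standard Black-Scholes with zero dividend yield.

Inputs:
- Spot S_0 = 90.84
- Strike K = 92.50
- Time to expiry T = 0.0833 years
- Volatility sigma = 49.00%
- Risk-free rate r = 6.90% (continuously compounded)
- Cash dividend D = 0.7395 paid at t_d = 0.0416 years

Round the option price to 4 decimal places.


PV(D) = D * exp(-r * t_d) = 0.7395 * 0.99713372 = 0.73738038
S_0' = S_0 - PV(D) = 90.8400 - 0.73738038 = 90.10261962
d1 = (ln(S_0'/K) + (r + sigma^2/2)*T) / (sigma*sqrt(T)) = -0.07432720
d2 = d1 - sigma*sqrt(T) = -0.21574973
exp(-rT) = 0.99426879
N(-d1) = 0.52962498; N(-d2) = 0.58540858
P = K * exp(-rT) * N(-d2) - S_0' * N(-d1) = 92.5000 * 0.99426879 * 0.58540858 - 90.10261962 * 0.52962498 = 6.1193

Answer: Price = 6.1193


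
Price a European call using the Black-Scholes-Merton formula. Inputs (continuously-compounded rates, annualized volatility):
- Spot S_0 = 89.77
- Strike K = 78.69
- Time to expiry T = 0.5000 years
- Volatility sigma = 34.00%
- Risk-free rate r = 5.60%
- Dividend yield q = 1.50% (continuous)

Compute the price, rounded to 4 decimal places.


Answer: Price = 15.7406

Derivation:
d1 = (ln(S/K) + (r - q + 0.5*sigma^2) * T) / (sigma * sqrt(T)) = 0.75342128
d2 = d1 - sigma * sqrt(T) = 0.51300498
exp(-rT) = 0.97238837; exp(-qT) = 0.99252805
C = S_0 * exp(-qT) * N(d1) - K * exp(-rT) * N(d2)
N(d1) = 0.77440160; N(d2) = 0.69602608
C = 89.7700 * 0.99252805 * 0.77440160 - 78.6900 * 0.97238837 * 0.69602608 = 15.7406


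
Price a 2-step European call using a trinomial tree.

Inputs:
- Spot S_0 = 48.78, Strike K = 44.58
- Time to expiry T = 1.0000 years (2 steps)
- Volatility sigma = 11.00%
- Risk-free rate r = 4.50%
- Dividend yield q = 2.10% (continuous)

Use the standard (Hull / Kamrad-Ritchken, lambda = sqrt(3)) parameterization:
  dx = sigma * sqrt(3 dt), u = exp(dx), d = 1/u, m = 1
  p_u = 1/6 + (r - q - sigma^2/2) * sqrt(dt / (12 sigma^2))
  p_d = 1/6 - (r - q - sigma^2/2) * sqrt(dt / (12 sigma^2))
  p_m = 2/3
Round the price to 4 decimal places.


dt = T/N = 0.500000; dx = sigma*sqrt(3*dt) = 0.134722
u = exp(dx) = 1.144219; d = 1/u = 0.873959
p_u = 0.199976, p_m = 0.666667, p_d = 0.133357
Discount per step: exp(-r*dt) = 0.977751
Stock lattice S(k, j) with j the centered position index:
  k=0: S(0,+0) = 48.7800
  k=1: S(1,-1) = 42.6317; S(1,+0) = 48.7800; S(1,+1) = 55.8150
  k=2: S(2,-2) = 37.2584; S(2,-1) = 42.6317; S(2,+0) = 48.7800; S(2,+1) = 55.8150; S(2,+2) = 63.8645
Terminal payoffs V(N, j) = max(S_T - K, 0):
  V(2,-2) = 0.000000; V(2,-1) = 0.000000; V(2,+0) = 4.200000; V(2,+1) = 11.234982; V(2,+2) = 19.284539
Backward induction: V(k, j) = exp(-r*dt) * [p_u * V(k+1, j+1) + p_m * V(k+1, j) + p_d * V(k+1, j-1)]
  V(1,-1) = exp(-r*dt) * [p_u*4.200000 + p_m*0.000000 + p_d*0.000000] = 0.821213
  V(1,+0) = exp(-r*dt) * [p_u*11.234982 + p_m*4.200000 + p_d*0.000000] = 4.934444
  V(1,+1) = exp(-r*dt) * [p_u*19.284539 + p_m*11.234982 + p_d*4.200000] = 11.641628
  V(0,+0) = exp(-r*dt) * [p_u*11.641628 + p_m*4.934444 + p_d*0.821213] = 5.599767

Answer: Price = V(0,0) = 5.5998


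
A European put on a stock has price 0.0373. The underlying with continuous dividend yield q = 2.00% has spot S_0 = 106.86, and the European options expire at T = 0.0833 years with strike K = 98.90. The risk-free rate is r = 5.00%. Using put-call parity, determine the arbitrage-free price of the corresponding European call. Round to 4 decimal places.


Put-call parity: C - P = S_0 * exp(-qT) - K * exp(-rT).
S_0 * exp(-qT) = 106.8600 * 0.99833539 = 106.68211946
K * exp(-rT) = 98.9000 * 0.99584366 = 98.48893813
C = P + S*exp(-qT) - K*exp(-rT)
C = 0.0373 + 106.68211946 - 98.48893813 = 8.2305

Answer: Call price = 8.2305


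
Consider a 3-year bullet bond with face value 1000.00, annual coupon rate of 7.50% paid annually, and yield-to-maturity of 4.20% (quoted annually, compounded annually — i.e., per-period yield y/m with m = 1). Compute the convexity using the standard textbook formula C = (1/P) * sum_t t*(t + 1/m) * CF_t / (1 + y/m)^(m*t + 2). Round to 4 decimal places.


Coupon per period c = face * coupon_rate / m = 75.000000
Periods per year m = 1; per-period yield y/m = 0.042000
Number of cashflows N = 3
Cashflows (t years, CF_t, discount factor 1/(1+y/m)^(m*t), PV):
  t = 1.0000: CF_t = 75.000000, DF = 0.959693, PV = 71.976967
  t = 2.0000: CF_t = 75.000000, DF = 0.921010, PV = 69.075784
  t = 3.0000: CF_t = 1075.000000, DF = 0.883887, PV = 950.178736
Price P = sum_t PV_t = 1091.231488
Convexity numerator sum_t t*(t + 1/m) * CF_t / (1+y/m)^(m*t + 2):
  t = 1.0000: term = 132.583080
  t = 2.0000: term = 381.717120
  t = 3.0000: term = 10501.494651
Convexity = (1/P) * sum = 11015.794850 / 1091.231488 = 10.094829

Answer: Convexity = 10.0948


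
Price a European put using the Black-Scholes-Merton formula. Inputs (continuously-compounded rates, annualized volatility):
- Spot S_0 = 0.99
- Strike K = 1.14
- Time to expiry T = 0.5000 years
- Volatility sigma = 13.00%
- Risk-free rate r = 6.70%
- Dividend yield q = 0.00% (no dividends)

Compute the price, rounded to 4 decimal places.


Answer: Price = 0.1182

Derivation:
d1 = (ln(S/K) + (r - q + 0.5*sigma^2) * T) / (sigma * sqrt(T)) = -1.12433893
d2 = d1 - sigma * sqrt(T) = -1.21626281
exp(-rT) = 0.96705491; exp(-qT) = 1.00000000
P = K * exp(-rT) * N(-d2) - S_0 * exp(-qT) * N(-d1)
N(-d1) = 0.86956536; N(-d2) = 0.88805759
P = 1.1400 * 0.96705491 * 0.88805759 - 0.9900 * 1.00000000 * 0.86956536 = 0.1182


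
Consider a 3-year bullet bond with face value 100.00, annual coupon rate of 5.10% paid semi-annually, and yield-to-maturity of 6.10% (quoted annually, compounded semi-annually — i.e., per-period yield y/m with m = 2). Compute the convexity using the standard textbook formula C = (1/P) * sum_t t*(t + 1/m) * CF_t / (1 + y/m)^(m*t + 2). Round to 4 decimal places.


Answer: Convexity = 9.0858

Derivation:
Coupon per period c = face * coupon_rate / m = 2.550000
Periods per year m = 2; per-period yield y/m = 0.030500
Number of cashflows N = 6
Cashflows (t years, CF_t, discount factor 1/(1+y/m)^(m*t), PV):
  t = 0.5000: CF_t = 2.550000, DF = 0.970403, PV = 2.474527
  t = 1.0000: CF_t = 2.550000, DF = 0.941681, PV = 2.401288
  t = 1.5000: CF_t = 2.550000, DF = 0.913810, PV = 2.330216
  t = 2.0000: CF_t = 2.550000, DF = 0.886764, PV = 2.261248
  t = 2.5000: CF_t = 2.550000, DF = 0.860518, PV = 2.194321
  t = 3.0000: CF_t = 102.550000, DF = 0.835049, PV = 85.634287
Price P = sum_t PV_t = 97.295887
Convexity numerator sum_t t*(t + 1/m) * CF_t / (1+y/m)^(m*t + 2):
  t = 0.5000: term = 1.165108
  t = 1.0000: term = 3.391872
  t = 1.5000: term = 6.582964
  t = 2.0000: term = 10.646876
  t = 2.5000: term = 15.497637
  t = 3.0000: term = 846.722294
Convexity = (1/P) * sum = 884.006751 / 97.295887 = 9.085757


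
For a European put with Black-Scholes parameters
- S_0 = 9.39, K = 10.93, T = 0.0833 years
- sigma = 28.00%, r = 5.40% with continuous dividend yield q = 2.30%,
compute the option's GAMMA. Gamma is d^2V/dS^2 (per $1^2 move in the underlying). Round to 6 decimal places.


Answer: Gamma = 0.102564

Derivation:
d1 = -1.8068699762; d2 = -1.8876828465
phi(d1) = 0.0779780355; exp(-qT) = 0.9980859342; exp(-rT) = 0.9955119017
Gamma = exp(-qT) * phi(d1) / (S * sigma * sqrt(T)) = 0.9980859342 * 0.0779780355 / (9.3900 * 0.2800 * 0.2886173938) = 0.102564


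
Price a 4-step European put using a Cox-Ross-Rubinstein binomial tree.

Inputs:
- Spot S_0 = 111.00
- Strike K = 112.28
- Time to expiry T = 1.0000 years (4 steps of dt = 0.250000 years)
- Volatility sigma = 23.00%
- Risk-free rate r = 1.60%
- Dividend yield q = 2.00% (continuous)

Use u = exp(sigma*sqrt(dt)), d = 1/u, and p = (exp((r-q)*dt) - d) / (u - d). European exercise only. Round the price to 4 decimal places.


Answer: Price = V(0,0) = 10.5281

Derivation:
dt = T/N = 0.250000
u = exp(sigma*sqrt(dt)) = 1.121873; d = 1/u = 0.891366
p = (exp((r-q)*dt) - d) / (u - d) = 0.466946
Discount per step: exp(-r*dt) = 0.996008
Stock lattice S(k, i) with i counting down-moves:
  k=0: S(0,0) = 111.0000
  k=1: S(1,0) = 124.5280; S(1,1) = 98.9416
  k=2: S(2,0) = 139.7046; S(2,1) = 111.0000; S(2,2) = 88.1932
  k=3: S(3,0) = 156.7309; S(3,1) = 124.5280; S(3,2) = 98.9416; S(3,3) = 78.6125
  k=4: S(4,0) = 175.8322; S(4,1) = 139.7046; S(4,2) = 111.0000; S(4,3) = 88.1932; S(4,4) = 70.0725
Terminal payoffs V(N, i) = max(K - S_T, 0):
  V(4,0) = 0.000000; V(4,1) = 0.000000; V(4,2) = 1.280000; V(4,3) = 24.086770; V(4,4) = 42.207515
Backward induction: V(k, i) = exp(-r*dt) * [p * V(k+1, i) + (1-p) * V(k+1, i+1)].
  V(3,0) = exp(-r*dt) * [p*0.000000 + (1-p)*0.000000] = 0.000000
  V(3,1) = exp(-r*dt) * [p*0.000000 + (1-p)*1.280000] = 0.679586
  V(3,2) = exp(-r*dt) * [p*1.280000 + (1-p)*24.086770] = 13.383609
  V(3,3) = exp(-r*dt) * [p*24.086770 + (1-p)*42.207515] = 33.611399
  V(2,0) = exp(-r*dt) * [p*0.000000 + (1-p)*0.679586] = 0.360810
  V(2,1) = exp(-r*dt) * [p*0.679586 + (1-p)*13.383609] = 7.421775
  V(2,2) = exp(-r*dt) * [p*13.383609 + (1-p)*33.611399] = 24.069651
  V(1,0) = exp(-r*dt) * [p*0.360810 + (1-p)*7.421775] = 4.108223
  V(1,1) = exp(-r*dt) * [p*7.421775 + (1-p)*24.069651] = 16.230945
  V(0,0) = exp(-r*dt) * [p*4.108223 + (1-p)*16.230945] = 10.528097


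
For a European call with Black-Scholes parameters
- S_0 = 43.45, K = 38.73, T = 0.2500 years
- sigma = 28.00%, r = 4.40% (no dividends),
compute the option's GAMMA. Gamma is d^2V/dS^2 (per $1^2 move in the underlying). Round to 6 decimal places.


d1 = 0.9699739870; d2 = 0.8299739870
phi(d1) = 0.2492339411; exp(-qT) = 1.0000000000; exp(-rT) = 0.9890602788
Gamma = exp(-qT) * phi(d1) / (S * sigma * sqrt(T)) = 1.0000000000 * 0.2492339411 / (43.4500 * 0.2800 * 0.5000000000) = 0.040972

Answer: Gamma = 0.040972


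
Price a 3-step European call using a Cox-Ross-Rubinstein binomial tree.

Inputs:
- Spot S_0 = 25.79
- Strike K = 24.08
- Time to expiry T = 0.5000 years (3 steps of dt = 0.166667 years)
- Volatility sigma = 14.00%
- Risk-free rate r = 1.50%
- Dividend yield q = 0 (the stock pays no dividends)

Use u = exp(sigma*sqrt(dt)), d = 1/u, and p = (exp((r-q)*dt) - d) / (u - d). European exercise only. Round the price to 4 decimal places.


Answer: Price = V(0,0) = 2.1688

Derivation:
dt = T/N = 0.166667
u = exp(sigma*sqrt(dt)) = 1.058820; d = 1/u = 0.944448
p = (exp((r-q)*dt) - d) / (u - d) = 0.507601
Discount per step: exp(-r*dt) = 0.997503
Stock lattice S(k, i) with i counting down-moves:
  k=0: S(0,0) = 25.7900
  k=1: S(1,0) = 27.3070; S(1,1) = 24.3573
  k=2: S(2,0) = 28.9131; S(2,1) = 25.7900; S(2,2) = 23.0042
  k=3: S(3,0) = 30.6138; S(3,1) = 27.3070; S(3,2) = 24.3573; S(3,3) = 21.7263
Terminal payoffs V(N, i) = max(S_T - K, 0):
  V(3,0) = 6.533807; V(3,1) = 3.226959; V(3,2) = 0.277311; V(3,3) = 0.000000
Backward induction: V(k, i) = exp(-r*dt) * [p * V(k+1, i) + (1-p) * V(k+1, i+1)].
  V(2,0) = exp(-r*dt) * [p*6.533807 + (1-p)*3.226959] = 4.893270
  V(2,1) = exp(-r*dt) * [p*3.226959 + (1-p)*0.277311] = 1.770125
  V(2,2) = exp(-r*dt) * [p*0.277311 + (1-p)*0.000000] = 0.140412
  V(1,0) = exp(-r*dt) * [p*4.893270 + (1-p)*1.770125] = 3.347059
  V(1,1) = exp(-r*dt) * [p*1.770125 + (1-p)*0.140412] = 0.965240
  V(0,0) = exp(-r*dt) * [p*3.347059 + (1-p)*0.965240] = 2.168825


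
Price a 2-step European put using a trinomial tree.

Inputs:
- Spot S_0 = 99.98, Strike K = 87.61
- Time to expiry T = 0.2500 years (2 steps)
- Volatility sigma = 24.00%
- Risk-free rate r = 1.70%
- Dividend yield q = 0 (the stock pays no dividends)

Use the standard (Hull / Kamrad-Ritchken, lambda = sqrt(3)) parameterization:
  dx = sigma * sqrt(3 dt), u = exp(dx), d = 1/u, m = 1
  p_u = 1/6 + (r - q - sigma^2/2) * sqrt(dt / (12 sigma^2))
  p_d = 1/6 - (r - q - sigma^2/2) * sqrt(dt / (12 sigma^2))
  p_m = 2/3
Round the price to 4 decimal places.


Answer: Price = V(0,0) = 0.6795

Derivation:
dt = T/N = 0.125000; dx = sigma*sqrt(3*dt) = 0.146969
u = exp(dx) = 1.158319; d = 1/u = 0.863320
p_u = 0.161649, p_m = 0.666667, p_d = 0.171685
Discount per step: exp(-r*dt) = 0.997877
Stock lattice S(k, j) with j the centered position index:
  k=0: S(0,+0) = 99.9800
  k=1: S(1,-1) = 86.3148; S(1,+0) = 99.9800; S(1,+1) = 115.8087
  k=2: S(2,-2) = 74.5173; S(2,-1) = 86.3148; S(2,+0) = 99.9800; S(2,+1) = 115.8087; S(2,+2) = 134.1433
Terminal payoffs V(N, j) = max(K - S_T, 0):
  V(2,-2) = 13.092694; V(2,-1) = 1.295226; V(2,+0) = 0.000000; V(2,+1) = 0.000000; V(2,+2) = 0.000000
Backward induction: V(k, j) = exp(-r*dt) * [p_u * V(k+1, j+1) + p_m * V(k+1, j) + p_d * V(k+1, j-1)]
  V(1,-1) = exp(-r*dt) * [p_u*0.000000 + p_m*1.295226 + p_d*13.092694] = 3.104695
  V(1,+0) = exp(-r*dt) * [p_u*0.000000 + p_m*0.000000 + p_d*1.295226] = 0.221898
  V(1,+1) = exp(-r*dt) * [p_u*0.000000 + p_m*0.000000 + p_d*0.000000] = 0.000000
  V(0,+0) = exp(-r*dt) * [p_u*0.000000 + p_m*0.221898 + p_d*3.104695] = 0.679515


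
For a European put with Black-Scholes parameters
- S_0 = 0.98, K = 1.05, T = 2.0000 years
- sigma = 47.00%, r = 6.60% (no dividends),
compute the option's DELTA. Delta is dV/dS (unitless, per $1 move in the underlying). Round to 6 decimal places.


Answer: Delta = -0.334641

Derivation:
d1 = 0.4271333102; d2 = -0.2375470641
phi(d1) = 0.3641607217; exp(-qT) = 1.0000000000; exp(-rT) = 0.8763409951
N(-d1) = 0.3346411161
Delta = -exp(-qT) * N(-d1) = -1.0000000000 * 0.3346411161 = -0.334641


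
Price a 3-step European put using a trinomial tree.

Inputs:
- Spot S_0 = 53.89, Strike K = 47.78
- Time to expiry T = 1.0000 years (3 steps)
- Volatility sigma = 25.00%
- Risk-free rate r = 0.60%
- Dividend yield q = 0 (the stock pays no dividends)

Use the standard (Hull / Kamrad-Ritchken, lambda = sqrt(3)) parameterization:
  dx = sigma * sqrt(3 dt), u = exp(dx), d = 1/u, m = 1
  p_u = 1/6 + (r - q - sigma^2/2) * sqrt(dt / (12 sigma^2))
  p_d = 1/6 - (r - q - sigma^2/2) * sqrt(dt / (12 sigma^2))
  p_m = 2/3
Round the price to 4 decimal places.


Answer: Price = V(0,0) = 2.6481

Derivation:
dt = T/N = 0.333333; dx = sigma*sqrt(3*dt) = 0.250000
u = exp(dx) = 1.284025; d = 1/u = 0.778801
p_u = 0.149833, p_m = 0.666667, p_d = 0.183500
Discount per step: exp(-r*dt) = 0.998002
Stock lattice S(k, j) with j the centered position index:
  k=0: S(0,+0) = 53.8900
  k=1: S(1,-1) = 41.9696; S(1,+0) = 53.8900; S(1,+1) = 69.1961
  k=2: S(2,-2) = 32.6859; S(2,-1) = 41.9696; S(2,+0) = 53.8900; S(2,+1) = 69.1961; S(2,+2) = 88.8496
  k=3: S(3,-3) = 25.4558; S(3,-2) = 32.6859; S(3,-1) = 41.9696; S(3,+0) = 53.8900; S(3,+1) = 69.1961; S(3,+2) = 88.8496; S(3,+3) = 114.0851
Terminal payoffs V(N, j) = max(K - S_T, 0):
  V(3,-3) = 22.324166; V(3,-2) = 15.094063; V(3,-1) = 5.810426; V(3,+0) = 0.000000; V(3,+1) = 0.000000; V(3,+2) = 0.000000; V(3,+3) = 0.000000
Backward induction: V(k, j) = exp(-r*dt) * [p_u * V(k+1, j+1) + p_m * V(k+1, j) + p_d * V(k+1, j-1)]
  V(2,-2) = exp(-r*dt) * [p_u*5.810426 + p_m*15.094063 + p_d*22.324166] = 14.999759
  V(2,-1) = exp(-r*dt) * [p_u*0.000000 + p_m*5.810426 + p_d*15.094063] = 6.630104
  V(2,+0) = exp(-r*dt) * [p_u*0.000000 + p_m*0.000000 + p_d*5.810426] = 1.064083
  V(2,+1) = exp(-r*dt) * [p_u*0.000000 + p_m*0.000000 + p_d*0.000000] = 0.000000
  V(2,+2) = exp(-r*dt) * [p_u*0.000000 + p_m*0.000000 + p_d*0.000000] = 0.000000
  V(1,-1) = exp(-r*dt) * [p_u*1.064083 + p_m*6.630104 + p_d*14.999759] = 7.317311
  V(1,+0) = exp(-r*dt) * [p_u*0.000000 + p_m*1.064083 + p_d*6.630104] = 1.922165
  V(1,+1) = exp(-r*dt) * [p_u*0.000000 + p_m*0.000000 + p_d*1.064083] = 0.194869
  V(0,+0) = exp(-r*dt) * [p_u*0.194869 + p_m*1.922165 + p_d*7.317311] = 2.648066


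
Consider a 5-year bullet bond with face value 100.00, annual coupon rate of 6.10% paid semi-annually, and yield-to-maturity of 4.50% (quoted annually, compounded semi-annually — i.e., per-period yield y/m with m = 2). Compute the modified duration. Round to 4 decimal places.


Coupon per period c = face * coupon_rate / m = 3.050000
Periods per year m = 2; per-period yield y/m = 0.022500
Number of cashflows N = 10
Cashflows (t years, CF_t, discount factor 1/(1+y/m)^(m*t), PV):
  t = 0.5000: CF_t = 3.050000, DF = 0.977995, PV = 2.982885
  t = 1.0000: CF_t = 3.050000, DF = 0.956474, PV = 2.917247
  t = 1.5000: CF_t = 3.050000, DF = 0.935427, PV = 2.853053
  t = 2.0000: CF_t = 3.050000, DF = 0.914843, PV = 2.790272
  t = 2.5000: CF_t = 3.050000, DF = 0.894712, PV = 2.728873
  t = 3.0000: CF_t = 3.050000, DF = 0.875024, PV = 2.668824
  t = 3.5000: CF_t = 3.050000, DF = 0.855769, PV = 2.610097
  t = 4.0000: CF_t = 3.050000, DF = 0.836938, PV = 2.552662
  t = 4.5000: CF_t = 3.050000, DF = 0.818522, PV = 2.496491
  t = 5.0000: CF_t = 103.050000, DF = 0.800510, PV = 82.492569
Price P = sum_t PV_t = 107.092973
First compute Macaulay numerator sum_t t * PV_t:
  t * PV_t at t = 0.5000: 1.491443
  t * PV_t at t = 1.0000: 2.917247
  t * PV_t at t = 1.5000: 4.279580
  t * PV_t at t = 2.0000: 5.580544
  t * PV_t at t = 2.5000: 6.822181
  t * PV_t at t = 3.0000: 8.006472
  t * PV_t at t = 3.5000: 9.135339
  t * PV_t at t = 4.0000: 10.210648
  t * PV_t at t = 4.5000: 11.234209
  t * PV_t at t = 5.0000: 412.462846
Macaulay duration D = 472.140509 / 107.092973 = 4.408697
Modified duration = D / (1 + y/m) = 4.408697 / (1 + 0.022500) = 4.311684

Answer: Modified duration = 4.3117


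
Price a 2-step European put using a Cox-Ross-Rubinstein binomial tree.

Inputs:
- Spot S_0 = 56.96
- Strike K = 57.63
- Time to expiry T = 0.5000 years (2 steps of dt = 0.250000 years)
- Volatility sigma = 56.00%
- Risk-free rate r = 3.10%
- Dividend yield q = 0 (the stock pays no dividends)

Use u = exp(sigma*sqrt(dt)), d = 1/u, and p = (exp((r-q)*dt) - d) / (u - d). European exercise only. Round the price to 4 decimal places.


Answer: Price = V(0,0) = 7.9593

Derivation:
dt = T/N = 0.250000
u = exp(sigma*sqrt(dt)) = 1.323130; d = 1/u = 0.755784
p = (exp((r-q)*dt) - d) / (u - d) = 0.444167
Discount per step: exp(-r*dt) = 0.992280
Stock lattice S(k, i) with i counting down-moves:
  k=0: S(0,0) = 56.9600
  k=1: S(1,0) = 75.3655; S(1,1) = 43.0494
  k=2: S(2,0) = 99.7183; S(2,1) = 56.9600; S(2,2) = 32.5361
Terminal payoffs V(N, i) = max(K - S_T, 0):
  V(2,0) = 0.000000; V(2,1) = 0.670000; V(2,2) = 25.093932
Backward induction: V(k, i) = exp(-r*dt) * [p * V(k+1, i) + (1-p) * V(k+1, i+1)].
  V(1,0) = exp(-r*dt) * [p*0.000000 + (1-p)*0.670000] = 0.369533
  V(1,1) = exp(-r*dt) * [p*0.670000 + (1-p)*25.093932] = 14.135652
  V(0,0) = exp(-r*dt) * [p*0.369533 + (1-p)*14.135652] = 7.959273


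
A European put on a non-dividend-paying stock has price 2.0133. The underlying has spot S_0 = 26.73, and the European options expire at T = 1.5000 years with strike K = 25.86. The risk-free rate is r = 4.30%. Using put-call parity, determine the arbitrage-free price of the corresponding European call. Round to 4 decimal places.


Put-call parity: C - P = S_0 * exp(-qT) - K * exp(-rT).
S_0 * exp(-qT) = 26.7300 * 1.00000000 = 26.73000000
K * exp(-rT) = 25.8600 * 0.93753611 = 24.24468391
C = P + S*exp(-qT) - K*exp(-rT)
C = 2.0133 + 26.73000000 - 24.24468391 = 4.4986

Answer: Call price = 4.4986


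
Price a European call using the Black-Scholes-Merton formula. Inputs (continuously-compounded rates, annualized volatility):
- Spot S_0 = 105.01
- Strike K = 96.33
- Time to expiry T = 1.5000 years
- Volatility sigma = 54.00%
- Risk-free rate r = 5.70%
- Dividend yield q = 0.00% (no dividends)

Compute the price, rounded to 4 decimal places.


Answer: Price = 34.1573

Derivation:
d1 = (ln(S/K) + (r - q + 0.5*sigma^2) * T) / (sigma * sqrt(T)) = 0.59041138
d2 = d1 - sigma * sqrt(T) = -0.07095085
exp(-rT) = 0.91805314; exp(-qT) = 1.00000000
C = S_0 * exp(-qT) * N(d1) - K * exp(-rT) * N(d2)
N(d1) = 0.72254256; N(d2) = 0.47171844
C = 105.0100 * 1.00000000 * 0.72254256 - 96.3300 * 0.91805314 * 0.47171844 = 34.1573


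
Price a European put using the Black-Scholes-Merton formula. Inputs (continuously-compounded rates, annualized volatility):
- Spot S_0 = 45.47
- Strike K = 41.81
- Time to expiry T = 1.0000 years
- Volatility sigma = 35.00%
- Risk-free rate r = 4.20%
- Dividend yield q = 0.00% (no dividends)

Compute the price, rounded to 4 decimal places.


d1 = (ln(S/K) + (r - q + 0.5*sigma^2) * T) / (sigma * sqrt(T)) = 0.53476349
d2 = d1 - sigma * sqrt(T) = 0.18476349
exp(-rT) = 0.95886978; exp(-qT) = 1.00000000
P = K * exp(-rT) * N(-d2) - S_0 * exp(-qT) * N(-d1)
N(-d1) = 0.29640671; N(-d2) = 0.42670727
P = 41.8100 * 0.95886978 * 0.42670727 - 45.4700 * 1.00000000 * 0.29640671 = 3.6292

Answer: Price = 3.6292


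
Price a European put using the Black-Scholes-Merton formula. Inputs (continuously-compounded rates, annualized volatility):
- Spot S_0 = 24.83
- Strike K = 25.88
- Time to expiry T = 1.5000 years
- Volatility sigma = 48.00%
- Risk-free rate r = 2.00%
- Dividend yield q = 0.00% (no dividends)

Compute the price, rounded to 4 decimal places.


d1 = (ln(S/K) + (r - q + 0.5*sigma^2) * T) / (sigma * sqrt(T)) = 0.27451658
d2 = d1 - sigma * sqrt(T) = -0.31336096
exp(-rT) = 0.97044553; exp(-qT) = 1.00000000
P = K * exp(-rT) * N(-d2) - S_0 * exp(-qT) * N(-d1)
N(-d1) = 0.39184383; N(-d2) = 0.62299678
P = 25.8800 * 0.97044553 * 0.62299678 - 24.8300 * 1.00000000 * 0.39184383 = 5.9172

Answer: Price = 5.9172


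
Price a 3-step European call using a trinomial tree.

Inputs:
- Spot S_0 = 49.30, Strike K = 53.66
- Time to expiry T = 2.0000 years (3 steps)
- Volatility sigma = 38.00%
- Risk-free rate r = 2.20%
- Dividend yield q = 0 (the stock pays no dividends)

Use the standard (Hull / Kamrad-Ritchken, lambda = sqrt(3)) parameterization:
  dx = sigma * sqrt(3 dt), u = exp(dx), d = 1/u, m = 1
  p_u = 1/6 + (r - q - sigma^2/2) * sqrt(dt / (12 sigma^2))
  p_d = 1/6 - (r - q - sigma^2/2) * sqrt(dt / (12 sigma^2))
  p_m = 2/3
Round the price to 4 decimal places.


dt = T/N = 0.666667; dx = sigma*sqrt(3*dt) = 0.537401
u = exp(dx) = 1.711553; d = 1/u = 0.584265
p_u = 0.135529, p_m = 0.666667, p_d = 0.197804
Discount per step: exp(-r*dt) = 0.985440
Stock lattice S(k, j) with j the centered position index:
  k=0: S(0,+0) = 49.3000
  k=1: S(1,-1) = 28.8042; S(1,+0) = 49.3000; S(1,+1) = 84.3796
  k=2: S(2,-2) = 16.8293; S(2,-1) = 28.8042; S(2,+0) = 49.3000; S(2,+1) = 84.3796; S(2,+2) = 144.4201
  k=3: S(3,-3) = 9.8328; S(3,-2) = 16.8293; S(3,-1) = 28.8042; S(3,+0) = 49.3000; S(3,+1) = 84.3796; S(3,+2) = 144.4201; S(3,+3) = 247.1827
Terminal payoffs V(N, j) = max(S_T - K, 0):
  V(3,-3) = 0.000000; V(3,-2) = 0.000000; V(3,-1) = 0.000000; V(3,+0) = 0.000000; V(3,+1) = 30.719564; V(3,+2) = 90.760096; V(3,+3) = 193.522651
Backward induction: V(k, j) = exp(-r*dt) * [p_u * V(k+1, j+1) + p_m * V(k+1, j) + p_d * V(k+1, j-1)]
  V(2,-2) = exp(-r*dt) * [p_u*0.000000 + p_m*0.000000 + p_d*0.000000] = 0.000000
  V(2,-1) = exp(-r*dt) * [p_u*0.000000 + p_m*0.000000 + p_d*0.000000] = 0.000000
  V(2,+0) = exp(-r*dt) * [p_u*30.719564 + p_m*0.000000 + p_d*0.000000] = 4.102779
  V(2,+1) = exp(-r*dt) * [p_u*90.760096 + p_m*30.719564 + p_d*0.000000] = 32.303079
  V(2,+2) = exp(-r*dt) * [p_u*193.522651 + p_m*90.760096 + p_d*30.719564] = 91.459854
  V(1,-1) = exp(-r*dt) * [p_u*4.102779 + p_m*0.000000 + p_d*0.000000] = 0.547950
  V(1,+0) = exp(-r*dt) * [p_u*32.303079 + p_m*4.102779 + p_d*0.000000] = 7.009630
  V(1,+1) = exp(-r*dt) * [p_u*91.459854 + p_m*32.303079 + p_d*4.102779] = 34.236573
  V(0,+0) = exp(-r*dt) * [p_u*34.236573 + p_m*7.009630 + p_d*0.547950] = 9.284353

Answer: Price = V(0,0) = 9.2844


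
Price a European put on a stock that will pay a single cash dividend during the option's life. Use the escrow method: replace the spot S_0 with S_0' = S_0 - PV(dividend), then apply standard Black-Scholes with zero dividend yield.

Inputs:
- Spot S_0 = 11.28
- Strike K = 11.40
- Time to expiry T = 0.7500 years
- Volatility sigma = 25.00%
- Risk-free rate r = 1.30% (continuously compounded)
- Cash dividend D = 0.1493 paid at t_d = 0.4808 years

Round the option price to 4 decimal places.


Answer: Price = 1.0473

Derivation:
PV(D) = D * exp(-r * t_d) = 0.1493 * 0.99376909 = 0.14836973
S_0' = S_0 - PV(D) = 11.2800 - 0.14836973 = 11.13163027
d1 = (ln(S_0'/K) + (r + sigma^2/2)*T) / (sigma*sqrt(T)) = 0.04325404
d2 = d1 - sigma*sqrt(T) = -0.17325231
exp(-rT) = 0.99029738
N(-d1) = 0.48274951; N(-d2) = 0.56877345
P = K * exp(-rT) * N(-d2) - S_0' * N(-d1) = 11.4000 * 0.99029738 * 0.56877345 - 11.13163027 * 0.48274951 = 1.0473


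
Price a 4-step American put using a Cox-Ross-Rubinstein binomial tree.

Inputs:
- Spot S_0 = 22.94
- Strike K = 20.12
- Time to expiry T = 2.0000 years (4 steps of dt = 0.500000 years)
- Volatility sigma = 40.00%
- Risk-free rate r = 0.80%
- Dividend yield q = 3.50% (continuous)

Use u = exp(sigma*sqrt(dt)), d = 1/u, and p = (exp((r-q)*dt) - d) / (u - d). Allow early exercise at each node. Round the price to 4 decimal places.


Answer: Price = V(0,0) = 3.9274

Derivation:
dt = T/N = 0.500000
u = exp(sigma*sqrt(dt)) = 1.326896; d = 1/u = 0.753638
p = (exp((r-q)*dt) - d) / (u - d) = 0.406366
Discount per step: exp(-r*dt) = 0.996008
Stock lattice S(k, i) with i counting down-moves:
  k=0: S(0,0) = 22.9400
  k=1: S(1,0) = 30.4390; S(1,1) = 17.2885
  k=2: S(2,0) = 40.3894; S(2,1) = 22.9400; S(2,2) = 13.0292
  k=3: S(3,0) = 53.5926; S(3,1) = 30.4390; S(3,2) = 17.2885; S(3,3) = 9.8193
  k=4: S(4,0) = 71.1118; S(4,1) = 40.3894; S(4,2) = 22.9400; S(4,3) = 13.0292; S(4,4) = 7.4002
Terminal payoffs V(N, i) = max(K - S_T, 0):
  V(4,0) = 0.000000; V(4,1) = 0.000000; V(4,2) = 0.000000; V(4,3) = 7.090752; V(4,4) = 12.719769
Backward induction: V(k, i) = exp(-r*dt) * [p * V(k+1, i) + (1-p) * V(k+1, i+1)]; then take max(V_cont, immediate exercise) for American.
  V(3,0) = exp(-r*dt) * [p*0.000000 + (1-p)*0.000000] = 0.000000; exercise = 0.000000; V(3,0) = max -> 0.000000
  V(3,1) = exp(-r*dt) * [p*0.000000 + (1-p)*0.000000] = 0.000000; exercise = 0.000000; V(3,1) = max -> 0.000000
  V(3,2) = exp(-r*dt) * [p*0.000000 + (1-p)*7.090752] = 4.192510; exercise = 2.831537; V(3,2) = max -> 4.192510
  V(3,3) = exp(-r*dt) * [p*7.090752 + (1-p)*12.719769] = 10.390684; exercise = 10.300659; V(3,3) = max -> 10.390684
  V(2,0) = exp(-r*dt) * [p*0.000000 + (1-p)*0.000000] = 0.000000; exercise = 0.000000; V(2,0) = max -> 0.000000
  V(2,1) = exp(-r*dt) * [p*0.000000 + (1-p)*4.192510] = 2.478883; exercise = 0.000000; V(2,1) = max -> 2.478883
  V(2,2) = exp(-r*dt) * [p*4.192510 + (1-p)*10.390684] = 7.840534; exercise = 7.090752; V(2,2) = max -> 7.840534
  V(1,0) = exp(-r*dt) * [p*0.000000 + (1-p)*2.478883] = 1.465676; exercise = 0.000000; V(1,0) = max -> 1.465676
  V(1,1) = exp(-r*dt) * [p*2.478883 + (1-p)*7.840534] = 5.639142; exercise = 2.831537; V(1,1) = max -> 5.639142
  V(0,0) = exp(-r*dt) * [p*1.465676 + (1-p)*5.639142] = 3.927447; exercise = 0.000000; V(0,0) = max -> 3.927447


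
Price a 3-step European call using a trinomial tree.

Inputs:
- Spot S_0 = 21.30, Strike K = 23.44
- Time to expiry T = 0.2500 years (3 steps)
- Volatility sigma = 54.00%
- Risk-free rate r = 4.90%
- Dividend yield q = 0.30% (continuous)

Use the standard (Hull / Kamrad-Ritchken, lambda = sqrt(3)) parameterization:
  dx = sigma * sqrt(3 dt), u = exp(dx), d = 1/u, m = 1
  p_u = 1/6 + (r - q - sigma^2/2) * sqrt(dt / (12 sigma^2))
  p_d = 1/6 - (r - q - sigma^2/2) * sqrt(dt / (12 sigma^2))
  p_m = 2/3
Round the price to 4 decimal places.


Answer: Price = V(0,0) = 1.6204

Derivation:
dt = T/N = 0.083333; dx = sigma*sqrt(3*dt) = 0.270000
u = exp(dx) = 1.309964; d = 1/u = 0.763379
p_u = 0.151265, p_m = 0.666667, p_d = 0.182068
Discount per step: exp(-r*dt) = 0.995925
Stock lattice S(k, j) with j the centered position index:
  k=0: S(0,+0) = 21.3000
  k=1: S(1,-1) = 16.2600; S(1,+0) = 21.3000; S(1,+1) = 27.9022
  k=2: S(2,-2) = 12.4125; S(2,-1) = 16.2600; S(2,+0) = 21.3000; S(2,+1) = 27.9022; S(2,+2) = 36.5509
  k=3: S(3,-3) = 9.4755; S(3,-2) = 12.4125; S(3,-1) = 16.2600; S(3,+0) = 21.3000; S(3,+1) = 27.9022; S(3,+2) = 36.5509; S(3,+3) = 47.8804
Terminal payoffs V(N, j) = max(S_T - K, 0):
  V(3,-3) = 0.000000; V(3,-2) = 0.000000; V(3,-1) = 0.000000; V(3,+0) = 0.000000; V(3,+1) = 4.462243; V(3,+2) = 13.110946; V(3,+3) = 24.440440
Backward induction: V(k, j) = exp(-r*dt) * [p_u * V(k+1, j+1) + p_m * V(k+1, j) + p_d * V(k+1, j-1)]
  V(2,-2) = exp(-r*dt) * [p_u*0.000000 + p_m*0.000000 + p_d*0.000000] = 0.000000
  V(2,-1) = exp(-r*dt) * [p_u*0.000000 + p_m*0.000000 + p_d*0.000000] = 0.000000
  V(2,+0) = exp(-r*dt) * [p_u*4.462243 + p_m*0.000000 + p_d*0.000000] = 0.672233
  V(2,+1) = exp(-r*dt) * [p_u*13.110946 + p_m*4.462243 + p_d*0.000000] = 4.937857
  V(2,+2) = exp(-r*dt) * [p_u*24.440440 + p_m*13.110946 + p_d*4.462243] = 13.196062
  V(1,-1) = exp(-r*dt) * [p_u*0.672233 + p_m*0.000000 + p_d*0.000000] = 0.101271
  V(1,+0) = exp(-r*dt) * [p_u*4.937857 + p_m*0.672233 + p_d*0.000000] = 1.190212
  V(1,+1) = exp(-r*dt) * [p_u*13.196062 + p_m*4.937857 + p_d*0.672233] = 5.388357
  V(0,+0) = exp(-r*dt) * [p_u*5.388357 + p_m*1.190212 + p_d*0.101271] = 1.620355


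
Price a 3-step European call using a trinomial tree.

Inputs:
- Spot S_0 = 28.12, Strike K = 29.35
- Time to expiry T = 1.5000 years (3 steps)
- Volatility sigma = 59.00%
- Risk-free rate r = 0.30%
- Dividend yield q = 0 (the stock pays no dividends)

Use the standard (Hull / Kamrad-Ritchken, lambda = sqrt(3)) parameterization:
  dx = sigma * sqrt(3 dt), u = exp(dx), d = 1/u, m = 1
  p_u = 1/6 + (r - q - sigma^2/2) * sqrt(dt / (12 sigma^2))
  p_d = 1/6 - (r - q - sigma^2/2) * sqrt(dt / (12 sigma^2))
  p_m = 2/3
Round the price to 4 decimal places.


Answer: Price = V(0,0) = 6.6358

Derivation:
dt = T/N = 0.500000; dx = sigma*sqrt(3*dt) = 0.722599
u = exp(dx) = 2.059781; d = 1/u = 0.485489
p_u = 0.107488, p_m = 0.666667, p_d = 0.225845
Discount per step: exp(-r*dt) = 0.998501
Stock lattice S(k, j) with j the centered position index:
  k=0: S(0,+0) = 28.1200
  k=1: S(1,-1) = 13.6519; S(1,+0) = 28.1200; S(1,+1) = 57.9210
  k=2: S(2,-2) = 6.6279; S(2,-1) = 13.6519; S(2,+0) = 28.1200; S(2,+1) = 57.9210; S(2,+2) = 119.3046
  k=3: S(3,-3) = 3.2178; S(3,-2) = 6.6279; S(3,-1) = 13.6519; S(3,+0) = 28.1200; S(3,+1) = 57.9210; S(3,+2) = 119.3046; S(3,+3) = 245.7413
Terminal payoffs V(N, j) = max(S_T - K, 0):
  V(3,-3) = 0.000000; V(3,-2) = 0.000000; V(3,-1) = 0.000000; V(3,+0) = 0.000000; V(3,+1) = 28.571031; V(3,+2) = 89.954615; V(3,+3) = 216.391333
Backward induction: V(k, j) = exp(-r*dt) * [p_u * V(k+1, j+1) + p_m * V(k+1, j) + p_d * V(k+1, j-1)]
  V(2,-2) = exp(-r*dt) * [p_u*0.000000 + p_m*0.000000 + p_d*0.000000] = 0.000000
  V(2,-1) = exp(-r*dt) * [p_u*0.000000 + p_m*0.000000 + p_d*0.000000] = 0.000000
  V(2,+0) = exp(-r*dt) * [p_u*28.571031 + p_m*0.000000 + p_d*0.000000] = 3.066439
  V(2,+1) = exp(-r*dt) * [p_u*89.954615 + p_m*28.571031 + p_d*0.000000] = 28.673350
  V(2,+2) = exp(-r*dt) * [p_u*216.391333 + p_m*89.954615 + p_d*28.571031] = 89.547420
  V(1,-1) = exp(-r*dt) * [p_u*3.066439 + p_m*0.000000 + p_d*0.000000] = 0.329111
  V(1,+0) = exp(-r*dt) * [p_u*28.673350 + p_m*3.066439 + p_d*0.000000] = 5.118649
  V(1,+1) = exp(-r*dt) * [p_u*89.547420 + p_m*28.673350 + p_d*3.066439] = 29.389260
  V(0,+0) = exp(-r*dt) * [p_u*29.389260 + p_m*5.118649 + p_d*0.329111] = 6.635791


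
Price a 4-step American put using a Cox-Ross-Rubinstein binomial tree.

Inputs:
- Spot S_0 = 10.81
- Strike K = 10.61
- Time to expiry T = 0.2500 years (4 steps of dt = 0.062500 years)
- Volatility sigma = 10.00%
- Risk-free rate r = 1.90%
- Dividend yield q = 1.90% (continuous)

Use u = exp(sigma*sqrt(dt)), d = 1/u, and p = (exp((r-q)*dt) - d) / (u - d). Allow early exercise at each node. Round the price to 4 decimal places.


Answer: Price = V(0,0) = 0.1377

Derivation:
dt = T/N = 0.062500
u = exp(sigma*sqrt(dt)) = 1.025315; d = 1/u = 0.975310
p = (exp((r-q)*dt) - d) / (u - d) = 0.493750
Discount per step: exp(-r*dt) = 0.998813
Stock lattice S(k, i) with i counting down-moves:
  k=0: S(0,0) = 10.8100
  k=1: S(1,0) = 11.0837; S(1,1) = 10.5431
  k=2: S(2,0) = 11.3642; S(2,1) = 10.8100; S(2,2) = 10.2828
  k=3: S(3,0) = 11.6519; S(3,1) = 11.0837; S(3,2) = 10.5431; S(3,3) = 10.0289
  k=4: S(4,0) = 11.9469; S(4,1) = 11.3642; S(4,2) = 10.8100; S(4,3) = 10.2828; S(4,4) = 9.7813
Terminal payoffs V(N, i) = max(K - S_T, 0):
  V(4,0) = 0.000000; V(4,1) = 0.000000; V(4,2) = 0.000000; V(4,3) = 0.327210; V(4,4) = 0.828708
Backward induction: V(k, i) = exp(-r*dt) * [p * V(k+1, i) + (1-p) * V(k+1, i+1)]; then take max(V_cont, immediate exercise) for American.
  V(3,0) = exp(-r*dt) * [p*0.000000 + (1-p)*0.000000] = 0.000000; exercise = 0.000000; V(3,0) = max -> 0.000000
  V(3,1) = exp(-r*dt) * [p*0.000000 + (1-p)*0.000000] = 0.000000; exercise = 0.000000; V(3,1) = max -> 0.000000
  V(3,2) = exp(-r*dt) * [p*0.000000 + (1-p)*0.327210] = 0.165453; exercise = 0.066900; V(3,2) = max -> 0.165453
  V(3,3) = exp(-r*dt) * [p*0.327210 + (1-p)*0.828708] = 0.580403; exercise = 0.581093; V(3,3) = max -> 0.581093
  V(2,0) = exp(-r*dt) * [p*0.000000 + (1-p)*0.000000] = 0.000000; exercise = 0.000000; V(2,0) = max -> 0.000000
  V(2,1) = exp(-r*dt) * [p*0.000000 + (1-p)*0.165453] = 0.083661; exercise = 0.000000; V(2,1) = max -> 0.083661
  V(2,2) = exp(-r*dt) * [p*0.165453 + (1-p)*0.581093] = 0.375425; exercise = 0.327210; V(2,2) = max -> 0.375425
  V(1,0) = exp(-r*dt) * [p*0.000000 + (1-p)*0.083661] = 0.042303; exercise = 0.000000; V(1,0) = max -> 0.042303
  V(1,1) = exp(-r*dt) * [p*0.083661 + (1-p)*0.375425] = 0.231092; exercise = 0.066900; V(1,1) = max -> 0.231092
  V(0,0) = exp(-r*dt) * [p*0.042303 + (1-p)*0.231092] = 0.137714; exercise = 0.000000; V(0,0) = max -> 0.137714


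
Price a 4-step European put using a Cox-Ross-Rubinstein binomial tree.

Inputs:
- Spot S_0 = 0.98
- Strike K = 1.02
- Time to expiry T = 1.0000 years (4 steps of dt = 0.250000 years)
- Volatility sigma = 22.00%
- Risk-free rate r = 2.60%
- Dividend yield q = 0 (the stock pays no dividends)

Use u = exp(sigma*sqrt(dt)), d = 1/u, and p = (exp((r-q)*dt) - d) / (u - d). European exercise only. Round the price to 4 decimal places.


dt = T/N = 0.250000
u = exp(sigma*sqrt(dt)) = 1.116278; d = 1/u = 0.895834
p = (exp((r-q)*dt) - d) / (u - d) = 0.502110
Discount per step: exp(-r*dt) = 0.993521
Stock lattice S(k, i) with i counting down-moves:
  k=0: S(0,0) = 0.9800
  k=1: S(1,0) = 1.0940; S(1,1) = 0.8779
  k=2: S(2,0) = 1.2212; S(2,1) = 0.9800; S(2,2) = 0.7865
  k=3: S(3,0) = 1.3631; S(3,1) = 1.0940; S(3,2) = 0.8779; S(3,3) = 0.7045
  k=4: S(4,0) = 1.5217; S(4,1) = 1.2212; S(4,2) = 0.9800; S(4,3) = 0.7865; S(4,4) = 0.6312
Terminal payoffs V(N, i) = max(K - S_T, 0):
  V(4,0) = 0.000000; V(4,1) = 0.000000; V(4,2) = 0.040000; V(4,3) = 0.233532; V(4,4) = 0.388844
Backward induction: V(k, i) = exp(-r*dt) * [p * V(k+1, i) + (1-p) * V(k+1, i+1)].
  V(3,0) = exp(-r*dt) * [p*0.000000 + (1-p)*0.000000] = 0.000000
  V(3,1) = exp(-r*dt) * [p*0.000000 + (1-p)*0.040000] = 0.019787
  V(3,2) = exp(-r*dt) * [p*0.040000 + (1-p)*0.233532] = 0.135474
  V(3,3) = exp(-r*dt) * [p*0.233532 + (1-p)*0.388844] = 0.308846
  V(2,0) = exp(-r*dt) * [p*0.000000 + (1-p)*0.019787] = 0.009788
  V(2,1) = exp(-r*dt) * [p*0.019787 + (1-p)*0.135474] = 0.076885
  V(2,2) = exp(-r*dt) * [p*0.135474 + (1-p)*0.308846] = 0.220357
  V(1,0) = exp(-r*dt) * [p*0.009788 + (1-p)*0.076885] = 0.042915
  V(1,1) = exp(-r*dt) * [p*0.076885 + (1-p)*0.220357] = 0.147358
  V(0,0) = exp(-r*dt) * [p*0.042915 + (1-p)*0.147358] = 0.094301

Answer: Price = V(0,0) = 0.0943


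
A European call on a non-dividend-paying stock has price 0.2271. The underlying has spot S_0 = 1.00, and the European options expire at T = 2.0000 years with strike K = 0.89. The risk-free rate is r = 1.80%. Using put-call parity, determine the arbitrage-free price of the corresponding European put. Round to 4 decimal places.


Answer: Put price = 0.0856

Derivation:
Put-call parity: C - P = S_0 * exp(-qT) - K * exp(-rT).
S_0 * exp(-qT) = 1.0000 * 1.00000000 = 1.00000000
K * exp(-rT) = 0.8900 * 0.96464029 = 0.85852986
P = C - S*exp(-qT) + K*exp(-rT)
P = 0.2271 - 1.00000000 + 0.85852986 = 0.0856


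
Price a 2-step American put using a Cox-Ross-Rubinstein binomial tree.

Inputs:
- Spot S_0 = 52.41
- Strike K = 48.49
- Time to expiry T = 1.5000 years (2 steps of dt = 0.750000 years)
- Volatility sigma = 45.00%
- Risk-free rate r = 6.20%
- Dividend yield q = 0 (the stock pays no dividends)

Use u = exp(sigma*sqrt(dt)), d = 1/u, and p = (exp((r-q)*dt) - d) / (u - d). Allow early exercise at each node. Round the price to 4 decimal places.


Answer: Price = V(0,0) = 6.6572

Derivation:
dt = T/N = 0.750000
u = exp(sigma*sqrt(dt)) = 1.476555; d = 1/u = 0.677252
p = (exp((r-q)*dt) - d) / (u - d) = 0.463336
Discount per step: exp(-r*dt) = 0.954565
Stock lattice S(k, i) with i counting down-moves:
  k=0: S(0,0) = 52.4100
  k=1: S(1,0) = 77.3862; S(1,1) = 35.4948
  k=2: S(2,0) = 114.2650; S(2,1) = 52.4100; S(2,2) = 24.0389
Terminal payoffs V(N, i) = max(K - S_T, 0):
  V(2,0) = 0.000000; V(2,1) = 0.000000; V(2,2) = 24.451071
Backward induction: V(k, i) = exp(-r*dt) * [p * V(k+1, i) + (1-p) * V(k+1, i+1)]; then take max(V_cont, immediate exercise) for American.
  V(1,0) = exp(-r*dt) * [p*0.000000 + (1-p)*0.000000] = 0.000000; exercise = 0.000000; V(1,0) = max -> 0.000000
  V(1,1) = exp(-r*dt) * [p*0.000000 + (1-p)*24.451071] = 12.525798; exercise = 12.995208; V(1,1) = max -> 12.995208
  V(0,0) = exp(-r*dt) * [p*0.000000 + (1-p)*12.995208] = 6.657187; exercise = 0.000000; V(0,0) = max -> 6.657187


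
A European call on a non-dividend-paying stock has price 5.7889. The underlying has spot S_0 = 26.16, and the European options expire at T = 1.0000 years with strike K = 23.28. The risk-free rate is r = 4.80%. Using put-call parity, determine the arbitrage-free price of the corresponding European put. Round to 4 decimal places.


Put-call parity: C - P = S_0 * exp(-qT) - K * exp(-rT).
S_0 * exp(-qT) = 26.1600 * 1.00000000 = 26.16000000
K * exp(-rT) = 23.2800 * 0.95313379 = 22.18895456
P = C - S*exp(-qT) + K*exp(-rT)
P = 5.7889 - 26.16000000 + 22.18895456 = 1.8179

Answer: Put price = 1.8179


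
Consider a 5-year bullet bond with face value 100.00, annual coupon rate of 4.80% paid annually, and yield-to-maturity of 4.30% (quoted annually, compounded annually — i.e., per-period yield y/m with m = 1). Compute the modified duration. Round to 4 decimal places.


Coupon per period c = face * coupon_rate / m = 4.800000
Periods per year m = 1; per-period yield y/m = 0.043000
Number of cashflows N = 5
Cashflows (t years, CF_t, discount factor 1/(1+y/m)^(m*t), PV):
  t = 1.0000: CF_t = 4.800000, DF = 0.958773, PV = 4.602109
  t = 2.0000: CF_t = 4.800000, DF = 0.919245, PV = 4.412377
  t = 3.0000: CF_t = 4.800000, DF = 0.881347, PV = 4.230467
  t = 4.0000: CF_t = 4.800000, DF = 0.845012, PV = 4.056057
  t = 5.0000: CF_t = 104.800000, DF = 0.810174, PV = 84.906266
Price P = sum_t PV_t = 102.207276
First compute Macaulay numerator sum_t t * PV_t:
  t * PV_t at t = 1.0000: 4.602109
  t * PV_t at t = 2.0000: 8.824754
  t * PV_t at t = 3.0000: 12.691401
  t * PV_t at t = 4.0000: 16.224226
  t * PV_t at t = 5.0000: 424.531329
Macaulay duration D = 466.873819 / 102.207276 = 4.567912
Modified duration = D / (1 + y/m) = 4.567912 / (1 + 0.043000) = 4.379589

Answer: Modified duration = 4.3796
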